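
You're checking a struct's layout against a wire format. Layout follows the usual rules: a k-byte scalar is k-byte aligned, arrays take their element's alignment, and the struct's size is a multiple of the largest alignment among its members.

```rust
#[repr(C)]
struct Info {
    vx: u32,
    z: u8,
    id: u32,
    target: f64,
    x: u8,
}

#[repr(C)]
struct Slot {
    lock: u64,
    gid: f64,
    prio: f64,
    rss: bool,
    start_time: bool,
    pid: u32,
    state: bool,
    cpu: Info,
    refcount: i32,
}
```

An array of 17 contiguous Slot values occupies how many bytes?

1360

Info: 0..4  vx  (4B, 4-aligned); 4..5  z  (1B, 1-aligned); 5..8  -- padding (3B); 8..12  id  (4B, 4-aligned); 12..16  -- padding (4B); 16..24  target  (8B, 8-aligned); 24..25  x  (1B, 1-aligned); 25..32  -- tail padding (7B); sizeof = 32, alignof = 8
0..8  lock  (8B, 8-aligned)
8..16  gid  (8B, 8-aligned)
16..24  prio  (8B, 8-aligned)
24..25  rss  (1B, 1-aligned)
25..26  start_time  (1B, 1-aligned)
26..28  -- padding (2B)
28..32  pid  (4B, 4-aligned)
32..33  state  (1B, 1-aligned)
33..40  -- padding (7B)
40..72  cpu  (32B, 8-aligned)
72..76  refcount  (4B, 4-aligned)
76..80  -- tail padding (4B)
sizeof = 80, alignof = 8
array of 17: 17 × 80 = 1360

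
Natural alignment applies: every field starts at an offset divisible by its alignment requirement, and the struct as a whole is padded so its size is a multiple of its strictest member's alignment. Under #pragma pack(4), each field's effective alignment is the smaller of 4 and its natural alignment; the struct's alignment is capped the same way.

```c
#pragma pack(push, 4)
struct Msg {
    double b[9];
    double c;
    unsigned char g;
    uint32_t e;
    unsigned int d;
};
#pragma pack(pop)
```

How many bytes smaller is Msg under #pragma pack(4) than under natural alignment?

4

natural layout:
  @0: b [72B, align 8] → 72
  @72: c [8B, align 8] → 80
  @80: g [1B, align 1] → 81
  +3 pad (align 4)
  @84: e [4B, align 4] → 88
  @88: d [4B, align 4] → 92
  +4 tail pad (align 8)
  size 96, align 8
packed(4) layout:
  @0: b [72B, align 4] → 72
  @72: c [8B, align 4] → 80
  @80: g [1B, align 1] → 81
  +3 pad (align 4)
  @84: e [4B, align 4] → 88
  @88: d [4B, align 4] → 92
  size 92, align 4
96 − 92 = 4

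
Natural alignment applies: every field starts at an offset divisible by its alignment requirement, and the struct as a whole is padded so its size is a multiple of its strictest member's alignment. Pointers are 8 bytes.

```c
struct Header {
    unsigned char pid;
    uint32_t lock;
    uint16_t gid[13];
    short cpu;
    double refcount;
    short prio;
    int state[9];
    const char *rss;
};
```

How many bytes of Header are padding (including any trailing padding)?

9

@0: pid [1B, align 1] → 1
+3 pad (align 4)
@4: lock [4B, align 4] → 8
@8: gid [26B, align 2] → 34
@34: cpu [2B, align 2] → 36
+4 pad (align 8)
@40: refcount [8B, align 8] → 48
@48: prio [2B, align 2] → 50
+2 pad (align 4)
@52: state [36B, align 4] → 88
@88: rss [8B, align 8] → 96
size 96, align 8
data bytes 87, size 96 → padding 9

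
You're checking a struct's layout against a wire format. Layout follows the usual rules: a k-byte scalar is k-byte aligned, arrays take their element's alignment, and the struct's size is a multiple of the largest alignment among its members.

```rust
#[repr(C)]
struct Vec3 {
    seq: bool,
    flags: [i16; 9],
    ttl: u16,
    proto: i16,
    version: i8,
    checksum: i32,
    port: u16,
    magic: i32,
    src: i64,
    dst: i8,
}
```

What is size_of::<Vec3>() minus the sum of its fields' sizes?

13

seq at 0 (size 1, align 1) → ends 1
pad 1 to align 2 for flags
flags at 2 (size 18, align 2) → ends 20
ttl at 20 (size 2, align 2) → ends 22
proto at 22 (size 2, align 2) → ends 24
version at 24 (size 1, align 1) → ends 25
pad 3 to align 4 for checksum
checksum at 28 (size 4, align 4) → ends 32
port at 32 (size 2, align 2) → ends 34
pad 2 to align 4 for magic
magic at 36 (size 4, align 4) → ends 40
src at 40 (size 8, align 8) → ends 48
dst at 48 (size 1, align 1) → ends 49
tail pad 7 to reach multiple of 8
total 56 bytes, alignment 8
data bytes 43, size 56 → padding 13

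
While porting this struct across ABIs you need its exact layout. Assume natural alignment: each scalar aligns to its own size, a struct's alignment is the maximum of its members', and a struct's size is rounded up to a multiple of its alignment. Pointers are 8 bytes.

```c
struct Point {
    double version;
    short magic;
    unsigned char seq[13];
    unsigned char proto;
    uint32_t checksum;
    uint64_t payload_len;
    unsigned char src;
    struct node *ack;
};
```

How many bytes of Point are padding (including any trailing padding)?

version at 0 (size 8, align 8) → ends 8
magic at 8 (size 2, align 2) → ends 10
seq at 10 (size 13, align 1) → ends 23
proto at 23 (size 1, align 1) → ends 24
checksum at 24 (size 4, align 4) → ends 28
pad 4 to align 8 for payload_len
payload_len at 32 (size 8, align 8) → ends 40
src at 40 (size 1, align 1) → ends 41
pad 7 to align 8 for ack
ack at 48 (size 8, align 8) → ends 56
total 56 bytes, alignment 8
data bytes 45, size 56 → padding 11

11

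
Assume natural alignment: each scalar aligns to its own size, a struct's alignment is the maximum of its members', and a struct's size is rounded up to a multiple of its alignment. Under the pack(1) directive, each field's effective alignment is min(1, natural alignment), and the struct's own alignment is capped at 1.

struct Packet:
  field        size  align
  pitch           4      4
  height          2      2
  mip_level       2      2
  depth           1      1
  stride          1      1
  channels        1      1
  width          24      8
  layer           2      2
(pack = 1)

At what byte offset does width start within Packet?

11

@0: pitch [4B, align 1] → 4
@4: height [2B, align 1] → 6
@6: mip_level [2B, align 1] → 8
@8: depth [1B, align 1] → 9
@9: stride [1B, align 1] → 10
@10: channels [1B, align 1] → 11
@11: width [24B, align 1] → 35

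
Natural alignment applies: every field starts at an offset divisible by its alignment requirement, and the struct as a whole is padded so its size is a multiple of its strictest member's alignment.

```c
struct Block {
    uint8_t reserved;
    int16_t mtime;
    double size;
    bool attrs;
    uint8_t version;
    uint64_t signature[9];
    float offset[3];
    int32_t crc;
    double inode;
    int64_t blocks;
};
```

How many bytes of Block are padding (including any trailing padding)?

reserved at 0 (size 1, align 1) → ends 1
pad 1 to align 2 for mtime
mtime at 2 (size 2, align 2) → ends 4
pad 4 to align 8 for size
size at 8 (size 8, align 8) → ends 16
attrs at 16 (size 1, align 1) → ends 17
version at 17 (size 1, align 1) → ends 18
pad 6 to align 8 for signature
signature at 24 (size 72, align 8) → ends 96
offset at 96 (size 12, align 4) → ends 108
crc at 108 (size 4, align 4) → ends 112
inode at 112 (size 8, align 8) → ends 120
blocks at 120 (size 8, align 8) → ends 128
total 128 bytes, alignment 8
data bytes 117, size 128 → padding 11

11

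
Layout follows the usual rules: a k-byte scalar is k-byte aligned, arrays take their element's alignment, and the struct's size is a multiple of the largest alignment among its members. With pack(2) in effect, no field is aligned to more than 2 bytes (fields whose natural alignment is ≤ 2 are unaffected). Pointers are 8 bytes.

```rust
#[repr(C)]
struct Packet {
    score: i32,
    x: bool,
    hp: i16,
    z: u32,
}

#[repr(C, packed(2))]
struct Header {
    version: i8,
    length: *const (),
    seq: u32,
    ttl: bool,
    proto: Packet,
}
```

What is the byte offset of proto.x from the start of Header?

Packet: 0..4  score  (4B, 4-aligned); 4..5  x  (1B, 1-aligned); 5..6  -- padding (1B); 6..8  hp  (2B, 2-aligned); 8..12  z  (4B, 4-aligned); sizeof = 12, alignof = 4
0..1  version  (1B, 1-aligned)
1..2  -- padding (1B)
2..10  length  (8B, 2-aligned)
10..14  seq  (4B, 2-aligned)
14..15  ttl  (1B, 1-aligned)
15..16  -- padding (1B)
16..28  proto  (12B, 2-aligned)
within Packet: x at 4
16 + 4 = 20

20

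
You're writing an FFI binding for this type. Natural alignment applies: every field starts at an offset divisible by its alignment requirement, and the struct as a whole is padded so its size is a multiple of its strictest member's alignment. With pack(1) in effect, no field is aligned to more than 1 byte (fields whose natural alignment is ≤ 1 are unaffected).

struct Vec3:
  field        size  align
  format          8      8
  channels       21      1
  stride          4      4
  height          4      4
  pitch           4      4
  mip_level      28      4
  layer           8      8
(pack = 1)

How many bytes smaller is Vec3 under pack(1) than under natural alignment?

3

natural layout:
  @0: format [8B, align 8] → 8
  @8: channels [21B, align 1] → 29
  +3 pad (align 4)
  @32: stride [4B, align 4] → 36
  @36: height [4B, align 4] → 40
  @40: pitch [4B, align 4] → 44
  @44: mip_level [28B, align 4] → 72
  @72: layer [8B, align 8] → 80
  size 80, align 8
packed(1) layout:
  @0: format [8B, align 1] → 8
  @8: channels [21B, align 1] → 29
  @29: stride [4B, align 1] → 33
  @33: height [4B, align 1] → 37
  @37: pitch [4B, align 1] → 41
  @41: mip_level [28B, align 1] → 69
  @69: layer [8B, align 1] → 77
  size 77, align 1
80 − 77 = 3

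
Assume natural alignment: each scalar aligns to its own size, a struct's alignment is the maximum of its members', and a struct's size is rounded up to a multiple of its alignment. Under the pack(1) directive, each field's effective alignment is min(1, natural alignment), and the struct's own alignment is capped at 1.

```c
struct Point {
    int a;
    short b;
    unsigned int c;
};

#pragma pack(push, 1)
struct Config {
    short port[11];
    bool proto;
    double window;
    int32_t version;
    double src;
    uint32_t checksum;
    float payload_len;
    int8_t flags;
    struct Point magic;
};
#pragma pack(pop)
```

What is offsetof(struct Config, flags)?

Point: a at 0 (size 4, align 4) → ends 4; b at 4 (size 2, align 2) → ends 6; pad 2 to align 4 for c; c at 8 (size 4, align 4) → ends 12; total 12 bytes, alignment 4
port at 0 (size 22, align 1) → ends 22
proto at 22 (size 1, align 1) → ends 23
window at 23 (size 8, align 1) → ends 31
version at 31 (size 4, align 1) → ends 35
src at 35 (size 8, align 1) → ends 43
checksum at 43 (size 4, align 1) → ends 47
payload_len at 47 (size 4, align 1) → ends 51
flags at 51 (size 1, align 1) → ends 52

51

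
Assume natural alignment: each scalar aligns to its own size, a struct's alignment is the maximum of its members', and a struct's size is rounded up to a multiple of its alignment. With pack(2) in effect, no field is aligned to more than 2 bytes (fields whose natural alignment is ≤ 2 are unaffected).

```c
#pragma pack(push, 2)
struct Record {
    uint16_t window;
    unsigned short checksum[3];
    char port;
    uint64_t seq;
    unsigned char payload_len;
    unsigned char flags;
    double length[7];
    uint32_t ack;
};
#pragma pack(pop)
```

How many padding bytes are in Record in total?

1

window at 0 (size 2, align 2) → ends 2
checksum at 2 (size 6, align 2) → ends 8
port at 8 (size 1, align 1) → ends 9
pad 1 to align 2 for seq
seq at 10 (size 8, align 2) → ends 18
payload_len at 18 (size 1, align 1) → ends 19
flags at 19 (size 1, align 1) → ends 20
length at 20 (size 56, align 2) → ends 76
ack at 76 (size 4, align 2) → ends 80
total 80 bytes, alignment 2
data bytes 79, size 80 → padding 1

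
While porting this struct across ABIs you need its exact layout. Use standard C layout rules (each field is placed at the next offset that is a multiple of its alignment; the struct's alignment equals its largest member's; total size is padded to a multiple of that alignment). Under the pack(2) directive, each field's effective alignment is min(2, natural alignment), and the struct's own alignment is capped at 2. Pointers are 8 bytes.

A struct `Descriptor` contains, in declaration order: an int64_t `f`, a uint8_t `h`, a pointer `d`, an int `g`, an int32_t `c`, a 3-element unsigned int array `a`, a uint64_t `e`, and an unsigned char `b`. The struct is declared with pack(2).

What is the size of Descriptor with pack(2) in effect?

48

0..8  f  (8B, 2-aligned)
8..9  h  (1B, 1-aligned)
9..10  -- padding (1B)
10..18  d  (8B, 2-aligned)
18..22  g  (4B, 2-aligned)
22..26  c  (4B, 2-aligned)
26..38  a  (12B, 2-aligned)
38..46  e  (8B, 2-aligned)
46..47  b  (1B, 1-aligned)
47..48  -- tail padding (1B)
sizeof = 48, alignof = 2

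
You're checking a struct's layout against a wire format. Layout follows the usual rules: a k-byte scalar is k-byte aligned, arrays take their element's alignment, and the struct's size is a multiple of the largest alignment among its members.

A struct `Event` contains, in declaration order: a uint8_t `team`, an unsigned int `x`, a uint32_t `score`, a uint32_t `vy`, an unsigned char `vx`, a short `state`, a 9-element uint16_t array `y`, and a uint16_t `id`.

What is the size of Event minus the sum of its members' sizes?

4

team at 0 (size 1, align 1) → ends 1
pad 3 to align 4 for x
x at 4 (size 4, align 4) → ends 8
score at 8 (size 4, align 4) → ends 12
vy at 12 (size 4, align 4) → ends 16
vx at 16 (size 1, align 1) → ends 17
pad 1 to align 2 for state
state at 18 (size 2, align 2) → ends 20
y at 20 (size 18, align 2) → ends 38
id at 38 (size 2, align 2) → ends 40
total 40 bytes, alignment 4
data bytes 36, size 40 → padding 4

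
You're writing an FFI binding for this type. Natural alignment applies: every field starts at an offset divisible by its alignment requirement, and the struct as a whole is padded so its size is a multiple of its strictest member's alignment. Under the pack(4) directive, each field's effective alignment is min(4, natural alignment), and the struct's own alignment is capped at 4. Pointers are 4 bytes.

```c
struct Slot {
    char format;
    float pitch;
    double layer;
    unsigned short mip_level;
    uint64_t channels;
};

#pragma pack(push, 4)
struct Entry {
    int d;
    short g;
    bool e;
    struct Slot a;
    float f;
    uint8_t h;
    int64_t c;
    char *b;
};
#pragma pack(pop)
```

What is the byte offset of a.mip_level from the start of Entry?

24

Slot: @0: format [1B, align 1] → 1; +3 pad (align 4); @4: pitch [4B, align 4] → 8; @8: layer [8B, align 8] → 16; @16: mip_level [2B, align 2] → 18; +6 pad (align 8); @24: channels [8B, align 8] → 32; size 32, align 8
@0: d [4B, align 4] → 4
@4: g [2B, align 2] → 6
@6: e [1B, align 1] → 7
+1 pad (align 4)
@8: a [32B, align 4] → 40
within Slot: mip_level at 16
8 + 16 = 24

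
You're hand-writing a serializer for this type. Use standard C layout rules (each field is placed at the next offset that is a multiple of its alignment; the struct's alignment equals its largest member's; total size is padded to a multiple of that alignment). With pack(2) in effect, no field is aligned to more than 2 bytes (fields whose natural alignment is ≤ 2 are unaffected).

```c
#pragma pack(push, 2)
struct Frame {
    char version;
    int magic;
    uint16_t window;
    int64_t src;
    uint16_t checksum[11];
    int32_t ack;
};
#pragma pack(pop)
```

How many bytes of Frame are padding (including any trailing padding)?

1

0..1  version  (1B, 1-aligned)
1..2  -- padding (1B)
2..6  magic  (4B, 2-aligned)
6..8  window  (2B, 2-aligned)
8..16  src  (8B, 2-aligned)
16..38  checksum  (22B, 2-aligned)
38..42  ack  (4B, 2-aligned)
sizeof = 42, alignof = 2
data bytes 41, size 42 → padding 1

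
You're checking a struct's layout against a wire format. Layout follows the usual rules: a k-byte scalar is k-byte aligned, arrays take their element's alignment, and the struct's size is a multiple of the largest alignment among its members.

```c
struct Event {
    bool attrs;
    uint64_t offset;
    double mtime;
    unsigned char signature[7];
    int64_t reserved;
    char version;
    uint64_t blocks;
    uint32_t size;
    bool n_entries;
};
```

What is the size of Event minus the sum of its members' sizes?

0..1  attrs  (1B, 1-aligned)
1..8  -- padding (7B)
8..16  offset  (8B, 8-aligned)
16..24  mtime  (8B, 8-aligned)
24..31  signature  (7B, 1-aligned)
31..32  -- padding (1B)
32..40  reserved  (8B, 8-aligned)
40..41  version  (1B, 1-aligned)
41..48  -- padding (7B)
48..56  blocks  (8B, 8-aligned)
56..60  size  (4B, 4-aligned)
60..61  n_entries  (1B, 1-aligned)
61..64  -- tail padding (3B)
sizeof = 64, alignof = 8
data bytes 46, size 64 → padding 18

18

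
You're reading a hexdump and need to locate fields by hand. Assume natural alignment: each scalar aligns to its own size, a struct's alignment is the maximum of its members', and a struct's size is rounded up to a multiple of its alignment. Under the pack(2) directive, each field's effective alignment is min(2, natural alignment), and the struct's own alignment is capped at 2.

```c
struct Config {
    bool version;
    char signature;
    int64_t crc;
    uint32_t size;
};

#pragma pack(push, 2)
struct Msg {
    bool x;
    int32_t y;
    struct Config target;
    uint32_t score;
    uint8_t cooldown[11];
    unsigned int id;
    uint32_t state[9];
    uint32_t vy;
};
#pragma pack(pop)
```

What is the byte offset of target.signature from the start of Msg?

7

Config: @0: version [1B, align 1] → 1; @1: signature [1B, align 1] → 2; +6 pad (align 8); @8: crc [8B, align 8] → 16; @16: size [4B, align 4] → 20; +4 tail pad (align 8); size 24, align 8
@0: x [1B, align 1] → 1
+1 pad (align 2)
@2: y [4B, align 2] → 6
@6: target [24B, align 2] → 30
within Config: signature at 1
6 + 1 = 7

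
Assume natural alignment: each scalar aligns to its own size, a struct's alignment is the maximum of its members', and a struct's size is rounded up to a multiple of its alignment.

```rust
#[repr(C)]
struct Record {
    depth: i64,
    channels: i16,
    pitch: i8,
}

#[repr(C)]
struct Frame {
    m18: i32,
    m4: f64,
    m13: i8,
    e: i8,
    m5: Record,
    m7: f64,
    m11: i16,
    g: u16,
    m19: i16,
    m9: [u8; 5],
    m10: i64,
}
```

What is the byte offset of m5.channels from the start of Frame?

32

Record: depth at 0 (size 8, align 8) → ends 8; channels at 8 (size 2, align 2) → ends 10; pitch at 10 (size 1, align 1) → ends 11; tail pad 5 to reach multiple of 8; total 16 bytes, alignment 8
m18 at 0 (size 4, align 4) → ends 4
pad 4 to align 8 for m4
m4 at 8 (size 8, align 8) → ends 16
m13 at 16 (size 1, align 1) → ends 17
e at 17 (size 1, align 1) → ends 18
pad 6 to align 8 for m5
m5 at 24 (size 16, align 8) → ends 40
within Record: channels at 8
24 + 8 = 32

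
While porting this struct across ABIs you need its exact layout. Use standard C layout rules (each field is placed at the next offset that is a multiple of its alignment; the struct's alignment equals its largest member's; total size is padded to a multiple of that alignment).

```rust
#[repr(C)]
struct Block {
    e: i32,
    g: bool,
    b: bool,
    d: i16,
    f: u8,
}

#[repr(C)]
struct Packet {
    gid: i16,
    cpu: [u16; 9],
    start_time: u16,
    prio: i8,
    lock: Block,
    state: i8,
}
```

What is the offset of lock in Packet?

Block: e at 0 (size 4, align 4) → ends 4; g at 4 (size 1, align 1) → ends 5; b at 5 (size 1, align 1) → ends 6; d at 6 (size 2, align 2) → ends 8; f at 8 (size 1, align 1) → ends 9; tail pad 3 to reach multiple of 4; total 12 bytes, alignment 4
gid at 0 (size 2, align 2) → ends 2
cpu at 2 (size 18, align 2) → ends 20
start_time at 20 (size 2, align 2) → ends 22
prio at 22 (size 1, align 1) → ends 23
pad 1 to align 4 for lock
lock at 24 (size 12, align 4) → ends 36

24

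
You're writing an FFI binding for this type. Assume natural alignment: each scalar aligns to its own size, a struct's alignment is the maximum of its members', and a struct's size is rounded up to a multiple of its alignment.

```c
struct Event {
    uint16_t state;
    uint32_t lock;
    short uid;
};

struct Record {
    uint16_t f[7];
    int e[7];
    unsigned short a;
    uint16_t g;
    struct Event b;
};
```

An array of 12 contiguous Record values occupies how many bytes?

720

Event: @0: state [2B, align 2] → 2; +2 pad (align 4); @4: lock [4B, align 4] → 8; @8: uid [2B, align 2] → 10; +2 tail pad (align 4); size 12, align 4
@0: f [14B, align 2] → 14
+2 pad (align 4)
@16: e [28B, align 4] → 44
@44: a [2B, align 2] → 46
@46: g [2B, align 2] → 48
@48: b [12B, align 4] → 60
size 60, align 4
array of 12: 12 × 60 = 720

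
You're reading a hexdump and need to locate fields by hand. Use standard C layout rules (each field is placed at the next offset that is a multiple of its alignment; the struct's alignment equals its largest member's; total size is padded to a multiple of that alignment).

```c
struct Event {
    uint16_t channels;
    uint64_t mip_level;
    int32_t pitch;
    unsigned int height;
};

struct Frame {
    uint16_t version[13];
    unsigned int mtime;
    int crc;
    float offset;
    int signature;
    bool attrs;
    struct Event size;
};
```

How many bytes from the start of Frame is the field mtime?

28

Event: 0..2  channels  (2B, 2-aligned); 2..8  -- padding (6B); 8..16  mip_level  (8B, 8-aligned); 16..20  pitch  (4B, 4-aligned); 20..24  height  (4B, 4-aligned); sizeof = 24, alignof = 8
0..26  version  (26B, 2-aligned)
26..28  -- padding (2B)
28..32  mtime  (4B, 4-aligned)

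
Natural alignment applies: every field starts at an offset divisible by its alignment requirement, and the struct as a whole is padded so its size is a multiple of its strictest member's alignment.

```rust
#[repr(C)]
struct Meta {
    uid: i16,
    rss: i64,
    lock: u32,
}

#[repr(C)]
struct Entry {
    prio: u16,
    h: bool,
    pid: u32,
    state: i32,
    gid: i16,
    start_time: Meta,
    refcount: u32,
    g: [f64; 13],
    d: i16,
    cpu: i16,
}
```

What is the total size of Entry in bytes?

Meta: 0..2  uid  (2B, 2-aligned); 2..8  -- padding (6B); 8..16  rss  (8B, 8-aligned); 16..20  lock  (4B, 4-aligned); 20..24  -- tail padding (4B); sizeof = 24, alignof = 8
0..2  prio  (2B, 2-aligned)
2..3  h  (1B, 1-aligned)
3..4  -- padding (1B)
4..8  pid  (4B, 4-aligned)
8..12  state  (4B, 4-aligned)
12..14  gid  (2B, 2-aligned)
14..16  -- padding (2B)
16..40  start_time  (24B, 8-aligned)
40..44  refcount  (4B, 4-aligned)
44..48  -- padding (4B)
48..152  g  (104B, 8-aligned)
152..154  d  (2B, 2-aligned)
154..156  cpu  (2B, 2-aligned)
156..160  -- tail padding (4B)
sizeof = 160, alignof = 8

160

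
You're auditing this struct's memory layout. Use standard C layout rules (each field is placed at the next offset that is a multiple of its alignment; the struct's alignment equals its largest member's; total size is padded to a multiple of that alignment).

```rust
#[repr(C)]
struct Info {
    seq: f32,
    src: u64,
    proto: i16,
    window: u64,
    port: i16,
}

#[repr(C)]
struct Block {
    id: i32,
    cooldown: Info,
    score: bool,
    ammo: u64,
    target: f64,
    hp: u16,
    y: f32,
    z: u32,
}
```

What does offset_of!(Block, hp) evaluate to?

Info: seq at 0 (size 4, align 4) → ends 4; pad 4 to align 8 for src; src at 8 (size 8, align 8) → ends 16; proto at 16 (size 2, align 2) → ends 18; pad 6 to align 8 for window; window at 24 (size 8, align 8) → ends 32; port at 32 (size 2, align 2) → ends 34; tail pad 6 to reach multiple of 8; total 40 bytes, alignment 8
id at 0 (size 4, align 4) → ends 4
pad 4 to align 8 for cooldown
cooldown at 8 (size 40, align 8) → ends 48
score at 48 (size 1, align 1) → ends 49
pad 7 to align 8 for ammo
ammo at 56 (size 8, align 8) → ends 64
target at 64 (size 8, align 8) → ends 72
hp at 72 (size 2, align 2) → ends 74

72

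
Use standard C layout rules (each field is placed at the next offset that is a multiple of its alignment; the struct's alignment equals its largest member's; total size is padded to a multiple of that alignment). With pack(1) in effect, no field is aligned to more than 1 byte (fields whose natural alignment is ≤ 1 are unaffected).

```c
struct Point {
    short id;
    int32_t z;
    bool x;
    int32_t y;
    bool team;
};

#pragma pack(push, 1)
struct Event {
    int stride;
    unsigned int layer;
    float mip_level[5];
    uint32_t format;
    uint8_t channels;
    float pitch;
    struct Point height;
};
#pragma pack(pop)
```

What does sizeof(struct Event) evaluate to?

57

Point: 0..2  id  (2B, 2-aligned); 2..4  -- padding (2B); 4..8  z  (4B, 4-aligned); 8..9  x  (1B, 1-aligned); 9..12  -- padding (3B); 12..16  y  (4B, 4-aligned); 16..17  team  (1B, 1-aligned); 17..20  -- tail padding (3B); sizeof = 20, alignof = 4
0..4  stride  (4B, 1-aligned)
4..8  layer  (4B, 1-aligned)
8..28  mip_level  (20B, 1-aligned)
28..32  format  (4B, 1-aligned)
32..33  channels  (1B, 1-aligned)
33..37  pitch  (4B, 1-aligned)
37..57  height  (20B, 1-aligned)
sizeof = 57, alignof = 1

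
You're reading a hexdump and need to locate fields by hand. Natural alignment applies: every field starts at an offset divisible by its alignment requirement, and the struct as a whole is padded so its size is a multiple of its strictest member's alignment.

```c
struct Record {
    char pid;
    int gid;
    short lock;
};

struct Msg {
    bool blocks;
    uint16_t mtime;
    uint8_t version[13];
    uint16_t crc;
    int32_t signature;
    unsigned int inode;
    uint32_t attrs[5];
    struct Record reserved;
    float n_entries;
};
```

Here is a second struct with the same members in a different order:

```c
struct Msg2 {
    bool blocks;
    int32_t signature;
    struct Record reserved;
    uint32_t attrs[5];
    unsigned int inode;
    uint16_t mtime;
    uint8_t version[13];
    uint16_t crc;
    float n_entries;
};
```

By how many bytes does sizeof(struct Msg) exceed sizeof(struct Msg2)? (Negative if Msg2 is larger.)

Record: @0: pid [1B, align 1] → 1; +3 pad (align 4); @4: gid [4B, align 4] → 8; @8: lock [2B, align 2] → 10; +2 tail pad (align 4); size 12, align 4
@0: blocks [1B, align 1] → 1
+1 pad (align 2)
@2: mtime [2B, align 2] → 4
@4: version [13B, align 1] → 17
+1 pad (align 2)
@18: crc [2B, align 2] → 20
@20: signature [4B, align 4] → 24
@24: inode [4B, align 4] → 28
@28: attrs [20B, align 4] → 48
@48: reserved [12B, align 4] → 60
@60: n_entries [4B, align 4] → 64
size 64, align 4
— Msg2 —
@0: blocks [1B, align 1] → 1
+3 pad (align 4)
@4: signature [4B, align 4] → 8
@8: reserved [12B, align 4] → 20
@20: attrs [20B, align 4] → 40
@40: inode [4B, align 4] → 44
@44: mtime [2B, align 2] → 46
@46: version [13B, align 1] → 59
+1 pad (align 2)
@60: crc [2B, align 2] → 62
+2 pad (align 4)
@64: n_entries [4B, align 4] → 68
size 68, align 4
64 − 68 = -4

-4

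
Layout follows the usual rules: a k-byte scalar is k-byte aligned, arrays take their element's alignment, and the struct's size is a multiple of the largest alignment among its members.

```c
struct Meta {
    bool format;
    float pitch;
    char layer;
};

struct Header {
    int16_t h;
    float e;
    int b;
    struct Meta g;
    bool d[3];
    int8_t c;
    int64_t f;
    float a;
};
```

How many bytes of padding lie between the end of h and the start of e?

Meta: @0: format [1B, align 1] → 1; +3 pad (align 4); @4: pitch [4B, align 4] → 8; @8: layer [1B, align 1] → 9; +3 tail pad (align 4); size 12, align 4
@0: h [2B, align 2] → 2
+2 pad (align 4)
@4: e [4B, align 4] → 8

2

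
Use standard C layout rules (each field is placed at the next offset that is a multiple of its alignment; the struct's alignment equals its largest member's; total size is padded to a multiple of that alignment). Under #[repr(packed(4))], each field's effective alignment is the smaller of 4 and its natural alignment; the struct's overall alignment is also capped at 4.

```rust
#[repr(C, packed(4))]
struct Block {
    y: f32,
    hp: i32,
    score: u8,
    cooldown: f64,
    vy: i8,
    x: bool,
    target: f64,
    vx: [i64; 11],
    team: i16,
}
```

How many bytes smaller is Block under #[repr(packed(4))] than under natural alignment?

natural layout:
  @0: y [4B, align 4] → 4
  @4: hp [4B, align 4] → 8
  @8: score [1B, align 1] → 9
  +7 pad (align 8)
  @16: cooldown [8B, align 8] → 24
  @24: vy [1B, align 1] → 25
  @25: x [1B, align 1] → 26
  +6 pad (align 8)
  @32: target [8B, align 8] → 40
  @40: vx [88B, align 8] → 128
  @128: team [2B, align 2] → 130
  +6 tail pad (align 8)
  size 136, align 8
packed(4) layout:
  @0: y [4B, align 4] → 4
  @4: hp [4B, align 4] → 8
  @8: score [1B, align 1] → 9
  +3 pad (align 4)
  @12: cooldown [8B, align 4] → 20
  @20: vy [1B, align 1] → 21
  @21: x [1B, align 1] → 22
  +2 pad (align 4)
  @24: target [8B, align 4] → 32
  @32: vx [88B, align 4] → 120
  @120: team [2B, align 2] → 122
  +2 tail pad (align 4)
  size 124, align 4
136 − 124 = 12

12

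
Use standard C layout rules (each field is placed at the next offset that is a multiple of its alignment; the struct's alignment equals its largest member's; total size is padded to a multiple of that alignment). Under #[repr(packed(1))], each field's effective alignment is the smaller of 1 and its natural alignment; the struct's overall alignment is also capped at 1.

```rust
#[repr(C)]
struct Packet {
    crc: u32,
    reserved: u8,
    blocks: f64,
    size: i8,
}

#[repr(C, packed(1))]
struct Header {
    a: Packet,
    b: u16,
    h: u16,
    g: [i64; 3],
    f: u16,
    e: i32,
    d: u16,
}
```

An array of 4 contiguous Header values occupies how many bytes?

Packet: 0..4  crc  (4B, 4-aligned); 4..5  reserved  (1B, 1-aligned); 5..8  -- padding (3B); 8..16  blocks  (8B, 8-aligned); 16..17  size  (1B, 1-aligned); 17..24  -- tail padding (7B); sizeof = 24, alignof = 8
0..24  a  (24B, 1-aligned)
24..26  b  (2B, 1-aligned)
26..28  h  (2B, 1-aligned)
28..52  g  (24B, 1-aligned)
52..54  f  (2B, 1-aligned)
54..58  e  (4B, 1-aligned)
58..60  d  (2B, 1-aligned)
sizeof = 60, alignof = 1
array of 4: 4 × 60 = 240

240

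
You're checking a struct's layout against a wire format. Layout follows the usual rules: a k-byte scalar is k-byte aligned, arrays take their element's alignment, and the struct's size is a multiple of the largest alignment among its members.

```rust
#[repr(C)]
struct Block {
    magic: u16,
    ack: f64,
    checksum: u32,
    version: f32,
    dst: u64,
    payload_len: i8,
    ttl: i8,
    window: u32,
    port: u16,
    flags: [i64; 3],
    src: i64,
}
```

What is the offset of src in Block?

magic at 0 (size 2, align 2) → ends 2
pad 6 to align 8 for ack
ack at 8 (size 8, align 8) → ends 16
checksum at 16 (size 4, align 4) → ends 20
version at 20 (size 4, align 4) → ends 24
dst at 24 (size 8, align 8) → ends 32
payload_len at 32 (size 1, align 1) → ends 33
ttl at 33 (size 1, align 1) → ends 34
pad 2 to align 4 for window
window at 36 (size 4, align 4) → ends 40
port at 40 (size 2, align 2) → ends 42
pad 6 to align 8 for flags
flags at 48 (size 24, align 8) → ends 72
src at 72 (size 8, align 8) → ends 80

72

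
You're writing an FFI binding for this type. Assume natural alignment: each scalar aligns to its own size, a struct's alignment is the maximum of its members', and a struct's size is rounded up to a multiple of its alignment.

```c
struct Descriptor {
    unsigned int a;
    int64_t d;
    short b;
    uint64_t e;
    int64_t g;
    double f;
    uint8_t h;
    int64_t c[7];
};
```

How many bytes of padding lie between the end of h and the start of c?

7

a at 0 (size 4, align 4) → ends 4
pad 4 to align 8 for d
d at 8 (size 8, align 8) → ends 16
b at 16 (size 2, align 2) → ends 18
pad 6 to align 8 for e
e at 24 (size 8, align 8) → ends 32
g at 32 (size 8, align 8) → ends 40
f at 40 (size 8, align 8) → ends 48
h at 48 (size 1, align 1) → ends 49
pad 7 to align 8 for c
c at 56 (size 56, align 8) → ends 112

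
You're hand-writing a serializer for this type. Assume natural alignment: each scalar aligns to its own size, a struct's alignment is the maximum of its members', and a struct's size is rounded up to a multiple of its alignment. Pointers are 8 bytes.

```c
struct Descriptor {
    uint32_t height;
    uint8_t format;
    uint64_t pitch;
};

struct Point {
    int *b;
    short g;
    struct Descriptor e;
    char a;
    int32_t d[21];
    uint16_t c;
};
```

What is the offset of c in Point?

Descriptor: height at 0 (size 4, align 4) → ends 4; format at 4 (size 1, align 1) → ends 5; pad 3 to align 8 for pitch; pitch at 8 (size 8, align 8) → ends 16; total 16 bytes, alignment 8
b at 0 (size 8, align 8) → ends 8
g at 8 (size 2, align 2) → ends 10
pad 6 to align 8 for e
e at 16 (size 16, align 8) → ends 32
a at 32 (size 1, align 1) → ends 33
pad 3 to align 4 for d
d at 36 (size 84, align 4) → ends 120
c at 120 (size 2, align 2) → ends 122

120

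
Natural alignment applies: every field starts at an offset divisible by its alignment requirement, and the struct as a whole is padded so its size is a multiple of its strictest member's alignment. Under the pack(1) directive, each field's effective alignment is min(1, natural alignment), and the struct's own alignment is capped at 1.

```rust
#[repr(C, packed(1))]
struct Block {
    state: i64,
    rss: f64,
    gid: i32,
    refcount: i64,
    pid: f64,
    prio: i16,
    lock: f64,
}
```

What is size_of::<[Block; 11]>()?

506

@0: state [8B, align 1] → 8
@8: rss [8B, align 1] → 16
@16: gid [4B, align 1] → 20
@20: refcount [8B, align 1] → 28
@28: pid [8B, align 1] → 36
@36: prio [2B, align 1] → 38
@38: lock [8B, align 1] → 46
size 46, align 1
array of 11: 11 × 46 = 506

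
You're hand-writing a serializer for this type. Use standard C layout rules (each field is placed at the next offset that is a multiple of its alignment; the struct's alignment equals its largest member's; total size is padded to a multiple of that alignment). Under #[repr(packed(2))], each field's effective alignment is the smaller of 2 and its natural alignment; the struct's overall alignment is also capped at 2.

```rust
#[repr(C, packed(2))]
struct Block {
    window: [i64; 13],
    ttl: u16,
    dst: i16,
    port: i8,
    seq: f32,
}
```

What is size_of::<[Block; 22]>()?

2508

0..104  window  (104B, 2-aligned)
104..106  ttl  (2B, 2-aligned)
106..108  dst  (2B, 2-aligned)
108..109  port  (1B, 1-aligned)
109..110  -- padding (1B)
110..114  seq  (4B, 2-aligned)
sizeof = 114, alignof = 2
array of 22: 22 × 114 = 2508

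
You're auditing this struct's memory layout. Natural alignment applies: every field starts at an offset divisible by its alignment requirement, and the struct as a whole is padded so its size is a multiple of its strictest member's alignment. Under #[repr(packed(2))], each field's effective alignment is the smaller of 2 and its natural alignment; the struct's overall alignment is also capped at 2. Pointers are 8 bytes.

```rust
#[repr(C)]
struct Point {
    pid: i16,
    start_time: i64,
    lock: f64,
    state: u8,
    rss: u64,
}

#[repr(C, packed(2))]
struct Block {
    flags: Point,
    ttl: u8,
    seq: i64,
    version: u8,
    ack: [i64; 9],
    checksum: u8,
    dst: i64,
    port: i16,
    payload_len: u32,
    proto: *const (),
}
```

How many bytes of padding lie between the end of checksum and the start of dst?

Point: @0: pid [2B, align 2] → 2; +6 pad (align 8); @8: start_time [8B, align 8] → 16; @16: lock [8B, align 8] → 24; @24: state [1B, align 1] → 25; +7 pad (align 8); @32: rss [8B, align 8] → 40; size 40, align 8
@0: flags [40B, align 2] → 40
@40: ttl [1B, align 1] → 41
+1 pad (align 2)
@42: seq [8B, align 2] → 50
@50: version [1B, align 1] → 51
+1 pad (align 2)
@52: ack [72B, align 2] → 124
@124: checksum [1B, align 1] → 125
+1 pad (align 2)
@126: dst [8B, align 2] → 134

1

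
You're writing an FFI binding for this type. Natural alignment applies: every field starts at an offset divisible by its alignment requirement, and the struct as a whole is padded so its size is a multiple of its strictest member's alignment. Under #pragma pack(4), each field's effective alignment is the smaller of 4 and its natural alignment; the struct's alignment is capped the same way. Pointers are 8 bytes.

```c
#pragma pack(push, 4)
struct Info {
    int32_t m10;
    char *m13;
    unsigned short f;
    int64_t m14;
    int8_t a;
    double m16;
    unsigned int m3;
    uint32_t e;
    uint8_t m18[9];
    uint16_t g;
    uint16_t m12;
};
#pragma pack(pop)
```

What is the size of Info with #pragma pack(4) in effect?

@0: m10 [4B, align 4] → 4
@4: m13 [8B, align 4] → 12
@12: f [2B, align 2] → 14
+2 pad (align 4)
@16: m14 [8B, align 4] → 24
@24: a [1B, align 1] → 25
+3 pad (align 4)
@28: m16 [8B, align 4] → 36
@36: m3 [4B, align 4] → 40
@40: e [4B, align 4] → 44
@44: m18 [9B, align 1] → 53
+1 pad (align 2)
@54: g [2B, align 2] → 56
@56: m12 [2B, align 2] → 58
+2 tail pad (align 4)
size 60, align 4

60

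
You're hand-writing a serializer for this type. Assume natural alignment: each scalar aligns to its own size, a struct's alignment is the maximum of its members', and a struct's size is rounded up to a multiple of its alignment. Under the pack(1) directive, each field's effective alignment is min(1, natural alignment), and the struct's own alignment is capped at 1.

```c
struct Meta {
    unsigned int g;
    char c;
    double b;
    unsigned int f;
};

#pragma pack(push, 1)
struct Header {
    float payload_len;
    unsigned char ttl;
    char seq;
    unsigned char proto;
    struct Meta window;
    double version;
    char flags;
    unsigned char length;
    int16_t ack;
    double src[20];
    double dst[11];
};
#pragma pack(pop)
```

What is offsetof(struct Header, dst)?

203

Meta: 0..4  g  (4B, 4-aligned); 4..5  c  (1B, 1-aligned); 5..8  -- padding (3B); 8..16  b  (8B, 8-aligned); 16..20  f  (4B, 4-aligned); 20..24  -- tail padding (4B); sizeof = 24, alignof = 8
0..4  payload_len  (4B, 1-aligned)
4..5  ttl  (1B, 1-aligned)
5..6  seq  (1B, 1-aligned)
6..7  proto  (1B, 1-aligned)
7..31  window  (24B, 1-aligned)
31..39  version  (8B, 1-aligned)
39..40  flags  (1B, 1-aligned)
40..41  length  (1B, 1-aligned)
41..43  ack  (2B, 1-aligned)
43..203  src  (160B, 1-aligned)
203..291  dst  (88B, 1-aligned)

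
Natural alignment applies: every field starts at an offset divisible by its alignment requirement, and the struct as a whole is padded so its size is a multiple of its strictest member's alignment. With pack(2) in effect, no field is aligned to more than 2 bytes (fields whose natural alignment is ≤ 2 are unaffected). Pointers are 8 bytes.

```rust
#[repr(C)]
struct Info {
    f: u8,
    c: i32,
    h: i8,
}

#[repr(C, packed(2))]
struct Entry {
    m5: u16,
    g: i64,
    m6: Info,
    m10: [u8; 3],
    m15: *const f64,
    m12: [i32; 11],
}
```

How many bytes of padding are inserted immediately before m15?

1

Info: 0..1  f  (1B, 1-aligned); 1..4  -- padding (3B); 4..8  c  (4B, 4-aligned); 8..9  h  (1B, 1-aligned); 9..12  -- tail padding (3B); sizeof = 12, alignof = 4
0..2  m5  (2B, 2-aligned)
2..10  g  (8B, 2-aligned)
10..22  m6  (12B, 2-aligned)
22..25  m10  (3B, 1-aligned)
25..26  -- padding (1B)
26..34  m15  (8B, 2-aligned)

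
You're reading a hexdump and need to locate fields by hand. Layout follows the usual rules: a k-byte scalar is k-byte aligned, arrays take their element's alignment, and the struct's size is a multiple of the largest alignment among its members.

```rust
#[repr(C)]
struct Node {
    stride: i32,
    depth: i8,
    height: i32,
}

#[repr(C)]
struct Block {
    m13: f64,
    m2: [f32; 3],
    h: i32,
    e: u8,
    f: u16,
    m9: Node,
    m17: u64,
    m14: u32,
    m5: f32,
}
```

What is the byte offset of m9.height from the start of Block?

36

Node: stride at 0 (size 4, align 4) → ends 4; depth at 4 (size 1, align 1) → ends 5; pad 3 to align 4 for height; height at 8 (size 4, align 4) → ends 12; total 12 bytes, alignment 4
m13 at 0 (size 8, align 8) → ends 8
m2 at 8 (size 12, align 4) → ends 20
h at 20 (size 4, align 4) → ends 24
e at 24 (size 1, align 1) → ends 25
pad 1 to align 2 for f
f at 26 (size 2, align 2) → ends 28
m9 at 28 (size 12, align 4) → ends 40
within Node: height at 8
28 + 8 = 36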